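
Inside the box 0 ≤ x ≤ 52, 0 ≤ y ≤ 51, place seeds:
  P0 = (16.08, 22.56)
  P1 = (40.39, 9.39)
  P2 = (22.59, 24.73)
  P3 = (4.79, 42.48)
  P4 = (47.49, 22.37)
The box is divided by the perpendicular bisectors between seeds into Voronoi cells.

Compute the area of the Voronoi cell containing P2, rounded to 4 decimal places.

1. box [0,52]×[0,51]: [(0, 0) (52, 0) (52, 51) (0, 51)]
2. ⊥bis P2·P0 via (19.335,23.645): [(27.2167, 0) (52, 0) (52, 51) (10.2167, 51)]  |A|=1697.45
3. ⊥bis P2·P1 via (31.49,17.06): [(24.3079, 8.7262) (52, 40.8591) (52, 51) (10.2167, 51)]  |A|=1023.5818
4. ⊥bis P2·P3 via (13.69,33.605): [(15.4325, 35.3524) (24.3079, 8.7262) (52, 40.8591) (52, 51) (31.0361, 51)]  |A|=860.6948
5. ⊥bis P2·P4 via (35.04,23.55): [(15.4325, 35.3524) (24.3079, 8.7262) (34.7875, 20.8864) (37.6417, 51) (31.0361, 51)]  |A|=557.2292
6. canonical 5-gon: [(15.4325, 35.3524) (24.3079, 8.7262) (34.7875, 20.8864) (37.6417, 51) (31.0361, 51)]
7. shoelace: 557.2292

Area of P2's cell: 557.2292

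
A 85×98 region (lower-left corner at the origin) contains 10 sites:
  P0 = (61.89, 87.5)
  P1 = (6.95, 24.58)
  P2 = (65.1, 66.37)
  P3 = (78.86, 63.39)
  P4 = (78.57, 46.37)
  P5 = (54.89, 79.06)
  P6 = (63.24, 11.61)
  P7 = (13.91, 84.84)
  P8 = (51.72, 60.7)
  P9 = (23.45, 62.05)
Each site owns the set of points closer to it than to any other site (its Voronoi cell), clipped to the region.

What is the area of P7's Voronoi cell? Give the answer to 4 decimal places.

1. box [0,85]×[0,98]: [(0, 0) (85, 0) (85, 98) (0, 98)]
2. ⊥bis P7·P0 via (37.9,86.17): [(0, 0) (42.6772, 0) (37.2441, 98) (0, 98)]  |A|=3916.1482
3. ⊥bis P7·P1 via (10.43,54.71): [(0, 55.9147) (39.8324, 51.314) (37.2441, 98) (0, 98)]  |A|=1707.5696
4. ⊥bis P7·P2 via (39.505,75.605): [(0, 55.9147) (31.1042, 52.3221) (38.6215, 73.1563) (37.2441, 98) (0, 98)]  |A|=1612.8587
5. ⊥bis P7·P3 via (46.385,74.115): [(0, 55.9147) (31.1042, 52.3221) (38.6215, 73.1563) (37.2441, 98) (0, 98)]  |A|=1612.8587
6. ⊥bis P7·P4 via (46.24,65.605): [(0, 55.9147) (31.1042, 52.3221) (38.6215, 73.1563) (37.2441, 98) (0, 98)]  |A|=1612.8587
7. ⊥bis P7·P5 via (34.4,81.95): [(0, 55.9147) (30.2353, 52.4225) (36.6638, 98) (0, 98)]  |A|=1471.7531
8. ⊥bis P7·P6 via (38.575,48.225): [(0, 55.9147) (30.2353, 52.4225) (36.6638, 98) (0, 98)]  |A|=1471.7531
9. ⊥bis P7·P8 via (32.815,72.77): [(0, 55.9147) (20.539, 53.5424) (33.1875, 73.3534) (36.6638, 98) (0, 98)]  |A|=1368.6239
10. ⊥bis P7·P9 via (18.68,73.445): [(0, 65.6255) (34.1115, 79.9047) (36.6638, 98) (0, 98)]  |A|=883.8931
11. canonical 4-gon: [(0, 65.6255) (34.1115, 79.9047) (36.6638, 98) (0, 98)]
12. shoelace: 883.8931

Area of P7's cell: 883.8931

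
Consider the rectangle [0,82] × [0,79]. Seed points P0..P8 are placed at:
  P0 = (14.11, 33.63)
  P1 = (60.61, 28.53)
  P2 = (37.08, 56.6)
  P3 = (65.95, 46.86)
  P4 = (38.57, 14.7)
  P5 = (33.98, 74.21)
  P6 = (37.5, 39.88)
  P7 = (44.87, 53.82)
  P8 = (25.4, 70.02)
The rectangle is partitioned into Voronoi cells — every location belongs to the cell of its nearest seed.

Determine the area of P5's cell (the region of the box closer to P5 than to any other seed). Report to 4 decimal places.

Area of P5's cell: 334.8725

1. box [0,82]×[0,79]: [(0, 0) (82, 0) (82, 79) (0, 79)]
2. ⊥bis P5·P0 via (24.045,53.92): [(0, 65.6936) (82, 25.5423) (82, 79) (0, 79)]  |A|=2737.3254
3. ⊥bis P5·P1 via (47.295,51.37): [(0, 65.6936) (39.0587, 46.5685) (82, 71.6019) (82, 79) (0, 79)]  |A|=1748.397
4. ⊥bis P5·P2 via (35.53,65.405): [(0, 65.6936) (9.8293, 60.8807) (82, 73.5854) (82, 79) (0, 79)]  |A|=1003.6732
5. ⊥bis P5·P3 via (49.965,60.535): [(0, 65.6936) (9.8293, 60.8807) (57.4292, 69.2601) (65.7616, 79) (0, 79)]  |A|=858.0723
6. ⊥bis P5·P4 via (36.275,44.455): [(0, 65.6936) (9.8293, 60.8807) (57.4292, 69.2601) (65.7616, 79) (0, 79)]  |A|=858.0723
7. ⊥bis P5·P6 via (35.74,57.045): [(0, 65.6936) (9.8293, 60.8807) (57.4292, 69.2601) (65.7616, 79) (0, 79)]  |A|=858.0723
8. ⊥bis P5·P7 via (39.425,64.015): [(0, 65.6936) (9.8293, 60.8807) (45.2221, 67.1112) (64.314, 77.3078) (65.7616, 79) (0, 79)]  |A|=816.3497
9. ⊥bis P5·P8 via (29.69,72.115): [(33.1697, 64.9895) (45.2221, 67.1112) (64.314, 77.3078) (65.7616, 79) (26.3277, 79)]  |A|=334.8725
10. canonical 5-gon: [(33.1697, 64.9895) (45.2221, 67.1112) (64.314, 77.3078) (65.7616, 79) (26.3277, 79)]
11. shoelace: 334.8725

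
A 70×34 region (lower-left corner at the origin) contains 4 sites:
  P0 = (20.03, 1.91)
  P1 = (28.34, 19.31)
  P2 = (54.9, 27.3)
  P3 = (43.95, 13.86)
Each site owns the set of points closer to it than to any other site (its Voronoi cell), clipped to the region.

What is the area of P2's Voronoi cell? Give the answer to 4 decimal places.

Area of P2's cell: 543.0678

1. box [0,70]×[0,34]: [(0, 0) (70, 0) (70, 34) (0, 34)]
2. ⊥bis P2·P0 via (37.465,14.605): [(48.0994, 0) (70, 0) (70, 34) (23.3429, 34)]  |A|=1165.4819
3. ⊥bis P2·P1 via (41.62,23.305): [(48.6308, 0) (70, 0) (70, 34) (38.4026, 34)]  |A|=900.4314
4. ⊥bis P2·P3 via (49.425,20.58): [(40.1719, 28.1188) (70, 3.8169) (70, 34) (38.4026, 34)]  |A|=543.0678
5. canonical 4-gon: [(40.1719, 28.1188) (70, 3.8169) (70, 34) (38.4026, 34)]
6. shoelace: 543.0678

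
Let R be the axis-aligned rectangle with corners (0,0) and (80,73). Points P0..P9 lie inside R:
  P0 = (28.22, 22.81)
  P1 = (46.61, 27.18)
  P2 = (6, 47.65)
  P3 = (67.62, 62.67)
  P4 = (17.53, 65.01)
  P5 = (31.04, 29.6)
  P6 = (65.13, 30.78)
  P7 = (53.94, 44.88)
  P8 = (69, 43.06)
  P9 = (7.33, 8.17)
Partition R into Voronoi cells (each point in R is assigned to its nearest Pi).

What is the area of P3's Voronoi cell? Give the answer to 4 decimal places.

Area of P3's cell: 603.8995

1. box [0,80]×[0,73]: [(0, 0) (80, 0) (80, 73) (0, 73)]
2. ⊥bis P3·P0 via (47.92,42.74): [(80, 11.0302) (80, 73) (17.3067, 73)]  |A|=1942.5448
3. ⊥bis P3·P1 via (57.115,44.925): [(28.6788, 61.7592) (80, 31.3771) (80, 73) (17.3067, 73)]  |A|=1420.4303
4. ⊥bis P3·P2 via (36.81,55.16): [(36.3014, 57.2466) (80, 31.3771) (80, 73) (32.4615, 73)]  |A|=1283.8773
5. ⊥bis P3·P4 via (42.575,63.84): [(42.1064, 53.81) (80, 31.3771) (80, 73) (43.0029, 73)]  |A|=1143.6057
6. ⊥bis P3·P5 via (49.33,46.135): [(42.1204, 54.1098) (42.7195, 53.4471) (80, 31.3771) (80, 73) (43.0029, 73)]  |A|=1143.5113
7. ⊥bis P3·P6 via (66.375,46.725): [(42.1204, 54.1098) (42.7195, 53.4471) (52.2056, 47.8314) (80, 45.6611) (80, 73) (43.0029, 73)]  |A|=945.0034
8. ⊥bis P3·P7 via (60.78,53.775): [(42.7524, 67.6377) (70.3519, 46.4145) (80, 45.6611) (80, 73) (43.0029, 73)]  |A|=700.3339
9. ⊥bis P3·P8 via (68.31,52.865): [(42.7524, 67.6377) (62.4955, 52.4558) (80, 53.6877) (80, 73) (43.0029, 73)]  |A|=603.8995
10. ⊥bis P3·P9 via (37.475,35.42): [(42.7524, 67.6377) (62.4955, 52.4558) (80, 53.6877) (80, 73) (43.0029, 73)]  |A|=603.8995
11. canonical 5-gon: [(42.7524, 67.6377) (62.4955, 52.4558) (80, 53.6877) (80, 73) (43.0029, 73)]
12. shoelace: 603.8995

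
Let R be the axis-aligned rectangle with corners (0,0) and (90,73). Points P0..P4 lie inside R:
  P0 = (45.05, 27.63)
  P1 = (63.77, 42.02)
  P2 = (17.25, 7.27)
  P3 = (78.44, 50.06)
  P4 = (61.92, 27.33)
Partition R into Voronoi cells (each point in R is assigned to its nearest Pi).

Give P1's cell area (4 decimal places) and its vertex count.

Area of P1's cell: 1045.5415 (4 vertices)

1. box [0,90]×[0,73]: [(0, 0) (90, 0) (90, 73) (0, 73)]
2. ⊥bis P1·P0 via (54.41,34.825): [(81.1799, 0) (90, 0) (90, 73) (25.065, 73)]  |A|=2692.0624
3. ⊥bis P1·P2 via (40.51,24.645): [(81.1799, 0) (90, 0) (90, 73) (25.065, 73)]  |A|=2692.0624
4. ⊥bis P1·P3 via (71.105,46.04): [(81.1799, 0) (90, 0) (90, 11.5637) (56.3294, 73) (25.065, 73)]  |A|=1657.7627
5. ⊥bis P1·P4 via (62.845,34.675): [(53.6336, 35.835) (78.4078, 32.7151) (56.3294, 73) (25.065, 73)]  |A|=1045.5415
6. canonical 4-gon: [(53.6336, 35.835) (78.4078, 32.7151) (56.3294, 73) (25.065, 73)]
7. shoelace: 1045.5415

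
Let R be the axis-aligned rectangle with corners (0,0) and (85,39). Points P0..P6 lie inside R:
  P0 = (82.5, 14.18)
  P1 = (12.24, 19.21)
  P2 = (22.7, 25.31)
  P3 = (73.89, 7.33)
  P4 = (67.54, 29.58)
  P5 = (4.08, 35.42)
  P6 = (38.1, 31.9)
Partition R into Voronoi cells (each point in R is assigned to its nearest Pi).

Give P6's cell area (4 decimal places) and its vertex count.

1. box [0,85]×[0,39]: [(0, 0) (85, 0) (85, 39) (0, 39)]
2. ⊥bis P6·P0 via (60.3,23.04): [(0, 0) (51.1048, 0) (66.6696, 39) (0, 39)]  |A|=2296.6004
3. ⊥bis P6·P1 via (25.17,25.555): [(37.7103, 0) (51.1048, 0) (66.6696, 39) (18.5723, 39)]  |A|=1199.0895
4. ⊥bis P6·P2 via (30.4,28.605): [(42.6407, 0) (51.1048, 0) (66.6696, 39) (25.9518, 39)]  |A|=959.0474
5. ⊥bis P6·P3 via (55.995,19.615): [(42.5979, 0.1001) (63.013, 29.8378) (66.6696, 39) (25.9518, 39)]  |A|=831.1153
6. ⊥bis P6·P4 via (52.82,30.74): [(42.5979, 0.1001) (51.4179, 12.9477) (53.4709, 39) (25.9518, 39)]  |A|=636.9493
7. ⊥bis P6·P5 via (21.09,33.66): [(42.5979, 0.1001) (51.4179, 12.9477) (53.4709, 39) (25.9518, 39)]  |A|=636.9493
8. canonical 4-gon: [(42.5979, 0.1001) (51.4179, 12.9477) (53.4709, 39) (25.9518, 39)]
9. shoelace: 636.9493

Area of P6's cell: 636.9493 (4 vertices)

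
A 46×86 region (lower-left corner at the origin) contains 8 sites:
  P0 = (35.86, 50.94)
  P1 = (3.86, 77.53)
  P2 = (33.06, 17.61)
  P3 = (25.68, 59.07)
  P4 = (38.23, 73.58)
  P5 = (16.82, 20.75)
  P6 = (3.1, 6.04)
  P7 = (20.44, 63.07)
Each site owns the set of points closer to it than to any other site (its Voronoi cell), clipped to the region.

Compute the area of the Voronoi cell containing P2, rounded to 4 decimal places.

Area of P2's cell: 729.8472

1. box [0,46]×[0,86]: [(0, 0) (46, 0) (46, 86) (0, 86)]
2. ⊥bis P2·P0 via (34.46,34.275): [(0, 37.1699) (0, 0) (46, 0) (46, 33.3055)]  |A|=1620.9359
3. ⊥bis P2·P1 via (18.46,47.57): [(0, 37.1699) (0, 0) (46, 0) (46, 33.3055)]  |A|=1620.9359
4. ⊥bis P2·P3 via (29.37,38.34): [(15.4874, 35.8689) (0, 33.1121) (0, 0) (46, 0) (46, 33.3055)]  |A|=1589.5129
5. ⊥bis P2·P4 via (35.645,45.595): [(15.4874, 35.8689) (0, 33.1121) (0, 0) (46, 0) (46, 33.3055)]  |A|=1589.5129
6. ⊥bis P2·P5 via (24.94,19.18): [(27.9641, 34.8207) (21.2316, 0) (46, 0) (46, 33.3055)]  |A|=731.5747
7. ⊥bis P2·P6 via (18.08,11.825): [(27.9641, 34.8207) (21.7037, 2.4417) (22.6466, 0) (46, 0) (46, 33.3055)]  |A|=729.8472
8. ⊥bis P2·P7 via (26.75,40.34): [(27.9641, 34.8207) (21.7037, 2.4417) (22.6466, 0) (46, 0) (46, 33.3055)]  |A|=729.8472
9. canonical 5-gon: [(27.9641, 34.8207) (21.7037, 2.4417) (22.6466, 0) (46, 0) (46, 33.3055)]
10. shoelace: 729.8472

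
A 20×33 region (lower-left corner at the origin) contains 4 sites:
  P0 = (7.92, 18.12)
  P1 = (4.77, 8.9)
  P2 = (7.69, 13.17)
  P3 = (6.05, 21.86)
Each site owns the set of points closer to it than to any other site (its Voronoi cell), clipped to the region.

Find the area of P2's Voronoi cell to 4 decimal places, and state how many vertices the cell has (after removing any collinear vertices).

Area of P2's cell: 141.7218 (4 vertices)

1. box [0,20]×[0,33]: [(0, 0) (20, 0) (20, 33) (0, 33)]
2. ⊥bis P2·P0 via (7.805,15.645): [(0, 16.0077) (0, 0) (20, 0) (20, 15.0784)]  |A|=310.8602
3. ⊥bis P2·P1 via (6.23,11.035): [(0, 16.0077) (0, 15.2953) (20, 1.6185) (20, 15.0784)]  |A|=141.7218
4. ⊥bis P2·P3 via (6.87,17.515): [(0, 16.0077) (0, 15.2953) (20, 1.6185) (20, 15.0784)]  |A|=141.7218
5. canonical 4-gon: [(0, 16.0077) (0, 15.2953) (20, 1.6185) (20, 15.0784)]
6. shoelace: 141.7218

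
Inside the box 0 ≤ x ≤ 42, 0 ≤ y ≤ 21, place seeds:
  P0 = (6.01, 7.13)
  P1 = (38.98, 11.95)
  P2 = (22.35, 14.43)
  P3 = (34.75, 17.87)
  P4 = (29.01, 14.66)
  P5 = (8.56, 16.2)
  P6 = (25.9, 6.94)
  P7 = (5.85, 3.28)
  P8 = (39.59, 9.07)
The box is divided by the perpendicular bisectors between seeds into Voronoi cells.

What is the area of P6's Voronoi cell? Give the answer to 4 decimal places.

1. box [0,42]×[0,21]: [(0, 0) (42, 0) (42, 21) (0, 21)]
2. ⊥bis P6·P0 via (15.955,7.035): [(15.8878, 0) (42, 0) (42, 21) (16.0884, 21)]  |A|=546.2499
3. ⊥bis P6·P1 via (32.44,9.445): [(15.8878, 0) (36.0577, 0) (28.0141, 21) (16.0884, 21)]  |A|=337.0039
4. ⊥bis P6·P2 via (24.125,10.685): [(15.9529, 6.8117) (15.8878, 0) (36.0577, 0) (30.7604, 13.83)]  |A|=189.6785
5. ⊥bis P6·P3 via (30.325,12.405): [(29.3757, 13.1736) (15.9529, 6.8117) (15.8878, 0) (36.0577, 0) (31.7474, 11.2533)]  |A|=187.5706
6. ⊥bis P6·P4 via (27.455,10.8): [(25.7861, 11.4723) (15.9529, 6.8117) (15.8878, 0) (36.0577, 0) (32.7358, 8.6726)]  |A|=174.5226
7. ⊥bis P6·P5 via (17.23,11.57): [(25.7861, 11.4723) (15.9529, 6.8117) (15.8878, 0) (36.0577, 0) (32.7358, 8.6726)]  |A|=174.5226
8. ⊥bis P6·P7 via (15.875,5.11): [(25.7861, 11.4723) (15.9529, 6.8117) (15.9335, 4.7893) (16.8078, 0) (36.0577, 0) (32.7358, 8.6726)]  |A|=172.3196
9. ⊥bis P6·P8 via (32.745,8.005): [(32.6348, 8.7133) (25.7861, 11.4723) (15.9529, 6.8117) (15.9335, 4.7893) (16.8078, 0) (33.9905, 0)]  |A|=162.9428
10. canonical 6-gon: [(32.6348, 8.7133) (25.7861, 11.4723) (15.9529, 6.8117) (15.9335, 4.7893) (16.8078, 0) (33.9905, 0)]
11. shoelace: 162.9428

Area of P6's cell: 162.9428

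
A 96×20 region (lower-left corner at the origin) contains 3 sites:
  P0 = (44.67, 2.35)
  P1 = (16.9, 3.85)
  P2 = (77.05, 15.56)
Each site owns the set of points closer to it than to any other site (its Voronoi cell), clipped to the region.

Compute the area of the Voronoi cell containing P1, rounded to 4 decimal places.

1. box [0,96]×[0,20]: [(0, 0) (96, 0) (96, 20) (0, 20)]
2. ⊥bis P1·P0 via (30.785,3.1): [(0, 0) (30.6176, 0) (31.6979, 20) (0, 20)]  |A|=623.1541
3. ⊥bis P1·P2 via (46.975,9.705): [(0, 0) (30.6176, 0) (31.6979, 20) (0, 20)]  |A|=623.1541
4. canonical 4-gon: [(0, 0) (30.6176, 0) (31.6979, 20) (0, 20)]
5. shoelace: 623.1541

Area of P1's cell: 623.1541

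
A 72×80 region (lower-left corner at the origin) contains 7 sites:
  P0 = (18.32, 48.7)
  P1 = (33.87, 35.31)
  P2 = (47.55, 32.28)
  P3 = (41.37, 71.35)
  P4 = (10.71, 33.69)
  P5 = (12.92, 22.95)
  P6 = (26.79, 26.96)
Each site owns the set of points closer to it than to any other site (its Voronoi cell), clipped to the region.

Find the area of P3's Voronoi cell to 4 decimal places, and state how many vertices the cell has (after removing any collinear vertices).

Area of P3's cell: 1284.6971 (5 vertices)

1. box [0,72]×[0,80]: [(0, 0) (72, 0) (72, 80) (0, 80)]
2. ⊥bis P3·P0 via (29.845,60.025): [(72, 17.1255) (72, 80) (10.2166, 80)]  |A|=1942.2977
3. ⊥bis P3·P1 via (37.62,53.33): [(36.1163, 53.6429) (72, 46.1754) (72, 80) (10.2166, 80)]  |A|=1421.0891
4. ⊥bis P3·P2 via (44.46,51.815): [(36.1163, 53.6429) (44.71, 51.8545) (72, 56.1712) (72, 80) (10.2166, 80)]  |A|=1284.6971
5. ⊥bis P3·P4 via (26.04,52.52): [(36.1163, 53.6429) (44.71, 51.8545) (72, 56.1712) (72, 80) (10.2166, 80)]  |A|=1284.6971
6. ⊥bis P3·P5 via (27.145,47.15): [(36.1163, 53.6429) (44.71, 51.8545) (72, 56.1712) (72, 80) (10.2166, 80)]  |A|=1284.6971
7. ⊥bis P3·P6 via (34.08,49.155): [(36.1163, 53.6429) (44.71, 51.8545) (72, 56.1712) (72, 80) (10.2166, 80)]  |A|=1284.6971
8. canonical 5-gon: [(36.1163, 53.6429) (44.71, 51.8545) (72, 56.1712) (72, 80) (10.2166, 80)]
9. shoelace: 1284.6971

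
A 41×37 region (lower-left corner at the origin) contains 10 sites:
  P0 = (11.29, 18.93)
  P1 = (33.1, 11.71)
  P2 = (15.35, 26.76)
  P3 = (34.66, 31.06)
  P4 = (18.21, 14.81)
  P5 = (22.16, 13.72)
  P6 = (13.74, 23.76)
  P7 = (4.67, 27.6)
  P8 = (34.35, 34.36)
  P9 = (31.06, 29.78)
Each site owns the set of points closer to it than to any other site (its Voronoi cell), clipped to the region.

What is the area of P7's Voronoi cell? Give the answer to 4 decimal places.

Area of P7's cell: 161.6164

1. box [0,41]×[0,37]: [(0, 0) (41, 0) (41, 37) (0, 37)]
2. ⊥bis P7·P0 via (7.98,23.265): [(0, 17.1719) (25.9683, 37) (0, 37)]  |A|=257.4515
3. ⊥bis P7·P1 via (18.885,19.655): [(0, 17.1719) (25.9683, 37) (0, 37)]  |A|=257.4515
4. ⊥bis P7·P2 via (10.01,27.18): [(0, 17.1719) (9.8121, 24.6639) (10.7824, 37) (0, 37)]  |A|=163.784
5. ⊥bis P7·P3 via (19.665,29.33): [(0, 17.1719) (9.8121, 24.6639) (10.7824, 37) (0, 37)]  |A|=163.784
6. ⊥bis P7·P4 via (11.44,21.205): [(0, 17.1719) (9.8121, 24.6639) (10.7824, 37) (0, 37)]  |A|=163.784
7. ⊥bis P7·P5 via (13.415,20.66): [(0, 17.1719) (9.8121, 24.6639) (10.7824, 37) (0, 37)]  |A|=163.784
8. ⊥bis P7·P6 via (9.205,25.68): [(0, 17.1719) (8.2793, 23.4935) (10.0488, 27.673) (10.7824, 37) (0, 37)]  |A|=161.6164
9. ⊥bis P7·P8 via (19.51,30.98): [(0, 17.1719) (8.2793, 23.4935) (10.0488, 27.673) (10.7824, 37) (0, 37)]  |A|=161.6164
10. ⊥bis P7·P9 via (17.865,28.69): [(0, 17.1719) (8.2793, 23.4935) (10.0488, 27.673) (10.7824, 37) (0, 37)]  |A|=161.6164
11. canonical 5-gon: [(0, 17.1719) (8.2793, 23.4935) (10.0488, 27.673) (10.7824, 37) (0, 37)]
12. shoelace: 161.6164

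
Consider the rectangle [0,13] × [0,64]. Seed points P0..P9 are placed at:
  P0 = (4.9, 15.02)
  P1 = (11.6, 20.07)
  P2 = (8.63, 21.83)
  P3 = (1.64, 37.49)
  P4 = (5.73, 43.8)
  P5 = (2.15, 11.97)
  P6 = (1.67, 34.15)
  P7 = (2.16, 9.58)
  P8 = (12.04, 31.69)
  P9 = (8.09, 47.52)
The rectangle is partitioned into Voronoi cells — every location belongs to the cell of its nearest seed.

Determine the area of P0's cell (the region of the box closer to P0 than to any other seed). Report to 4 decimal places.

Area of P0's cell: 83.3887

1. box [0,13]×[0,64]: [(0, 0) (13, 0) (13, 64) (0, 64)]
2. ⊥bis P0·P1 via (8.25,17.545): [(0, 28.4905) (0, 0) (13, 0) (13, 11.243)]  |A|=258.2682
3. ⊥bis P0·P2 via (6.765,18.425): [(8.1645, 17.6585) (0, 22.1304) (0, 0) (13, 0) (13, 11.243)]  |A|=232.3044
4. ⊥bis P0·P3 via (3.27,26.255): [(8.1645, 17.6585) (0, 22.1304) (0, 0) (13, 0) (13, 11.243)]  |A|=232.3044
5. ⊥bis P0·P4 via (5.315,29.41): [(8.1645, 17.6585) (0, 22.1304) (0, 0) (13, 0) (13, 11.243)]  |A|=232.3044
6. ⊥bis P0·P5 via (3.525,13.495): [(8.1645, 17.6585) (0, 22.1304) (0, 16.6733) (13, 4.952) (13, 11.243)]  |A|=91.7403
7. ⊥bis P0·P6 via (3.285,24.585): [(8.1645, 17.6585) (0, 22.1304) (0, 16.6733) (13, 4.952) (13, 11.243)]  |A|=91.7403
8. ⊥bis P0·P7 via (3.53,12.3): [(8.1645, 17.6585) (0, 22.1304) (0, 16.6733) (6.5215, 10.7933) (13, 7.5302) (13, 11.243)]  |A|=83.3887
9. ⊥bis P0·P8 via (8.47,23.355): [(8.1645, 17.6585) (0, 22.1304) (0, 16.6733) (6.5215, 10.7933) (13, 7.5302) (13, 11.243)]  |A|=83.3887
10. ⊥bis P0·P9 via (6.495,31.27): [(8.1645, 17.6585) (0, 22.1304) (0, 16.6733) (6.5215, 10.7933) (13, 7.5302) (13, 11.243)]  |A|=83.3887
11. canonical 6-gon: [(8.1645, 17.6585) (0, 22.1304) (0, 16.6733) (6.5215, 10.7933) (13, 7.5302) (13, 11.243)]
12. shoelace: 83.3887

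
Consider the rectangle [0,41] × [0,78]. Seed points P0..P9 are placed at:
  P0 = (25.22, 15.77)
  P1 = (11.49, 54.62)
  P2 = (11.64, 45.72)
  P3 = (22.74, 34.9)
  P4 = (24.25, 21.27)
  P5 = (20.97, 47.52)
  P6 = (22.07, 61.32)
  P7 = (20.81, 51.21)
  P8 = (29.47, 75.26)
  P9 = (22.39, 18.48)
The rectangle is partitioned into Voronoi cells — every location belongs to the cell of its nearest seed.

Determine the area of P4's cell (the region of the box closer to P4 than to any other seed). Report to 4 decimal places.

1. box [0,41]×[0,78]: [(0, 0) (41, 0) (41, 78) (0, 78)]
2. ⊥bis P4·P0 via (24.735,18.52): [(0, 14.1576) (41, 21.3886) (41, 78) (0, 78)]  |A|=2469.3029
3. ⊥bis P4·P1 via (17.87,37.945): [(0, 31.1078) (0, 14.1576) (41, 21.3886) (41, 46.7947)]  |A|=868.3046
4. ⊥bis P4·P2 via (17.945,33.495): [(0, 24.2399) (0, 14.1576) (41, 21.3886) (41, 45.3855)]  |A|=698.6249
5. ⊥bis P4·P3 via (23.495,28.085): [(3.0674, 25.8219) (0, 24.2399) (0, 14.1576) (41, 21.3886) (41, 30.0243)]  |A|=407.2789
6. ⊥bis P4·P5 via (22.61,34.395): [(3.0674, 25.8219) (0, 24.2399) (0, 14.1576) (41, 21.3886) (41, 30.0243)]  |A|=407.2789
7. ⊥bis P4·P6 via (23.16,41.295): [(3.0674, 25.8219) (0, 24.2399) (0, 14.1576) (41, 21.3886) (41, 30.0243)]  |A|=407.2789
8. ⊥bis P4·P7 via (22.53,36.24): [(3.0674, 25.8219) (0, 24.2399) (0, 14.1576) (41, 21.3886) (41, 30.0243)]  |A|=407.2789
9. ⊥bis P4·P8 via (26.86,48.265): [(3.0674, 25.8219) (0, 24.2399) (0, 14.1576) (41, 21.3886) (41, 30.0243)]  |A|=407.2789
10. ⊥bis P4·P9 via (23.32,19.875): [(12.7848, 26.8985) (25.2233, 18.6061) (41, 21.3886) (41, 30.0243)]  |A|=204.5471
11. canonical 4-gon: [(12.7848, 26.8985) (25.2233, 18.6061) (41, 21.3886) (41, 30.0243)]
12. shoelace: 204.5471

Area of P4's cell: 204.5471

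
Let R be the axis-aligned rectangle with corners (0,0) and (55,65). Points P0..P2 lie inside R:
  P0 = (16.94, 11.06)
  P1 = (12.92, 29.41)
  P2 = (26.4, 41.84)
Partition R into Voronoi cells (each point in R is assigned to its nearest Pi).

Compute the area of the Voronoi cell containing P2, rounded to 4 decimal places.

Area of P2's cell: 1853.2641

1. box [0,55]×[0,65]: [(0, 0) (55, 0) (55, 65) (0, 65)]
2. ⊥bis P2·P0 via (21.67,26.45): [(0, 33.1101) (55, 16.2063) (55, 65) (0, 65)]  |A|=2218.7994
3. ⊥bis P2·P1 via (19.66,35.625): [(0, 56.9457) (30.6713, 23.6835) (55, 16.2063) (55, 65) (0, 65)]  |A|=1853.2641
4. canonical 5-gon: [(0, 56.9457) (30.6713, 23.6835) (55, 16.2063) (55, 65) (0, 65)]
5. shoelace: 1853.2641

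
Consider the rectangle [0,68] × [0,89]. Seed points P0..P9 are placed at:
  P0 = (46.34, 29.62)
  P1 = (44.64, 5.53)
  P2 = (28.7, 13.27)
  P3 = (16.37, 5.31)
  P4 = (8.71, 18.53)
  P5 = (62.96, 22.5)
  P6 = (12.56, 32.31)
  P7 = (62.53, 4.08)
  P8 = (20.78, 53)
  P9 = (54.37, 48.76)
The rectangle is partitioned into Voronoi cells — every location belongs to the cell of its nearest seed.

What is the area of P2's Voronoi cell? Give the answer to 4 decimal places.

1. box [0,68]×[0,89]: [(0, 0) (68, 0) (68, 89) (0, 89)]
2. ⊥bis P2·P0 via (37.52,21.445): [(0, 61.9253) (0, 0) (57.3967, 0)]  |A|=1777.1551
3. ⊥bis P2·P1 via (36.67,9.4): [(40.8002, 17.906) (0, 61.9253) (0, 0) (32.1056, 0)]  |A|=1550.7244
4. ⊥bis P2·P3 via (22.535,9.29): [(40.8002, 17.906) (0, 61.9253) (0, 44.1966) (28.5324, 0) (32.1056, 0)]  |A|=920.206
5. ⊥bis P2·P4 via (18.705,15.9): [(40.8002, 17.906) (24.0018, 36.0298) (18.5784, 15.4188) (28.5324, 0) (32.1056, 0)]  |A|=437.9495
6. ⊥bis P2·P5 via (45.83,17.885): [(40.8002, 17.906) (24.0018, 36.0298) (18.5784, 15.4188) (28.5324, 0) (32.1056, 0)]  |A|=437.9495
7. ⊥bis P2·P6 via (20.63,22.79): [(40.8002, 17.906) (29.3904, 30.2161) (20.4858, 22.6678) (18.5784, 15.4188) (28.5324, 0) (32.1056, 0)]  |A|=391.728
8. ⊥bis P2·P7 via (45.615,8.675): [(40.8002, 17.906) (29.3904, 30.2161) (20.4858, 22.6678) (18.5784, 15.4188) (28.5324, 0) (32.1056, 0)]  |A|=391.728
9. ⊥bis P2·P8 via (24.74,33.135): [(40.8002, 17.906) (29.3904, 30.2161) (20.4858, 22.6678) (18.5784, 15.4188) (28.5324, 0) (32.1056, 0)]  |A|=391.728
10. ⊥bis P2·P9 via (41.535,31.015): [(40.8002, 17.906) (29.3904, 30.2161) (20.4858, 22.6678) (18.5784, 15.4188) (28.5324, 0) (32.1056, 0)]  |A|=391.728
11. canonical 6-gon: [(40.8002, 17.906) (29.3904, 30.2161) (20.4858, 22.6678) (18.5784, 15.4188) (28.5324, 0) (32.1056, 0)]
12. shoelace: 391.728

Area of P2's cell: 391.7280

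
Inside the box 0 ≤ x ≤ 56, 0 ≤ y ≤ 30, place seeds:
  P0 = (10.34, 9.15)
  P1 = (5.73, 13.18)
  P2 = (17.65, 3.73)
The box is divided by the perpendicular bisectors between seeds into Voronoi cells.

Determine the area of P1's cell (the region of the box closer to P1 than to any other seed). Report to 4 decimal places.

Area of P1's cell: 343.3277

1. box [0,56]×[0,30]: [(0, 0) (56, 0) (56, 30) (0, 30)]
2. ⊥bis P1·P0 via (8.035,11.165): [(0, 1.9736) (24.5003, 30) (0, 30)]  |A|=343.3277
3. ⊥bis P1·P2 via (11.69,8.455): [(0, 1.9736) (24.5003, 30) (0, 30)]  |A|=343.3277
4. canonical 3-gon: [(0, 1.9736) (24.5003, 30) (0, 30)]
5. shoelace: 343.3277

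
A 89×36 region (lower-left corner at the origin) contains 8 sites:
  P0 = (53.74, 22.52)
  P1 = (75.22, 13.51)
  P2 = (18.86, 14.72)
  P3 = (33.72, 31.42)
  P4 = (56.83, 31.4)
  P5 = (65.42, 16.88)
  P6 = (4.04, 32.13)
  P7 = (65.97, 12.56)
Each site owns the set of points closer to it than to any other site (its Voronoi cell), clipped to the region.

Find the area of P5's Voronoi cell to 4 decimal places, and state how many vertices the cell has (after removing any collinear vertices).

1. box [0,89]×[0,36]: [(0, 0) (89, 0) (89, 36) (0, 36)]
2. ⊥bis P5·P0 via (59.58,19.7): [(50.0673, 0) (89, 0) (89, 36) (67.4509, 36)]  |A|=1088.6721
3. ⊥bis P5·P1 via (70.32,15.195): [(50.0673, 0) (65.0948, 0) (77.4744, 36) (67.4509, 36)]  |A|=450.9168
4. ⊥bis P5·P2 via (42.14,15.8): [(50.0673, 0) (65.0948, 0) (77.4744, 36) (67.4509, 36)]  |A|=450.9168
5. ⊥bis P5·P3 via (49.57,24.15): [(50.0673, 0) (65.0948, 0) (77.4744, 36) (67.4509, 36)]  |A|=450.9168
6. ⊥bis P5·P4 via (61.125,24.14): [(61.9635, 24.6361) (50.0673, 0) (65.0948, 0) (76.5299, 33.2535)]  |A|=378.0299
7. ⊥bis P5·P6 via (34.73,24.505): [(61.9635, 24.6361) (50.0673, 0) (65.0948, 0) (76.5299, 33.2535)]  |A|=378.0299
8. ⊥bis P5·P7 via (65.695,14.72): [(61.9635, 24.6361) (56.6172, 13.5643) (70.3609, 15.314) (76.5299, 33.2535)]  |A|=175.4829
9. canonical 4-gon: [(61.9635, 24.6361) (56.6172, 13.5643) (70.3609, 15.314) (76.5299, 33.2535)]
10. shoelace: 175.4829

Area of P5's cell: 175.4829 (4 vertices)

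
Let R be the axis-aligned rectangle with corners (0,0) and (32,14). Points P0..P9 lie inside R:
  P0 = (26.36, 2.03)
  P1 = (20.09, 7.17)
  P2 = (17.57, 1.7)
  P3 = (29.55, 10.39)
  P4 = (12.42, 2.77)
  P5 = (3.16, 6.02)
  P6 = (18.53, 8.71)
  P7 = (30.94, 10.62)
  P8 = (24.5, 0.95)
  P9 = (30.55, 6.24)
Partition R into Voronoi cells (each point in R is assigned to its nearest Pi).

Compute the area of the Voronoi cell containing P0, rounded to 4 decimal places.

1. box [0,32]×[0,14]: [(0, 0) (32, 0) (32, 14) (0, 14)]
2. ⊥bis P0·P1 via (23.225,4.6): [(19.454, 0) (32, 0) (32, 14) (30.9309, 14)]  |A|=95.3055
3. ⊥bis P0·P2 via (21.965,1.865): [(21.922, 3.0105) (22.035, 0) (32, 0) (32, 14) (30.9309, 14)]  |A|=91.4204
4. ⊥bis P0·P3 via (27.955,6.21): [(25.3574, 7.2012) (21.922, 3.0105) (22.035, 0) (32, 0) (32, 4.6665)]  |A|=56.7868
5. ⊥bis P0·P4 via (19.39,2.4): [(25.3574, 7.2012) (21.922, 3.0105) (22.035, 0) (32, 0) (32, 4.6665)]  |A|=56.7868
6. ⊥bis P0·P5 via (14.76,4.025): [(25.3574, 7.2012) (21.922, 3.0105) (22.035, 0) (32, 0) (32, 4.6665)]  |A|=56.7868
7. ⊥bis P0·P6 via (22.445,5.37): [(25.3574, 7.2012) (21.922, 3.0105) (22.035, 0) (32, 0) (32, 4.6665)]  |A|=56.7868
8. ⊥bis P0·P7 via (28.65,6.325): [(31.1579, 4.9878) (25.3574, 7.2012) (21.922, 3.0105) (22.035, 0) (32, 0) (32, 4.5389)]  |A|=56.733
9. ⊥bis P0·P8 via (25.43,1.49): [(31.1579, 4.9878) (25.3574, 7.2012) (23.4587, 4.8851) (26.2952, 0) (32, 0) (32, 4.5389)]  |A|=43.9085
10. ⊥bis P0·P9 via (28.455,4.135): [(25.3846, 7.1908) (25.3574, 7.2012) (23.4587, 4.8851) (26.2952, 0) (32, 0) (32, 0.6068)]  |A|=30.5341
11. canonical 6-gon: [(25.3846, 7.1908) (25.3574, 7.2012) (23.4587, 4.8851) (26.2952, 0) (32, 0) (32, 0.6068)]
12. shoelace: 30.5341

Area of P0's cell: 30.5341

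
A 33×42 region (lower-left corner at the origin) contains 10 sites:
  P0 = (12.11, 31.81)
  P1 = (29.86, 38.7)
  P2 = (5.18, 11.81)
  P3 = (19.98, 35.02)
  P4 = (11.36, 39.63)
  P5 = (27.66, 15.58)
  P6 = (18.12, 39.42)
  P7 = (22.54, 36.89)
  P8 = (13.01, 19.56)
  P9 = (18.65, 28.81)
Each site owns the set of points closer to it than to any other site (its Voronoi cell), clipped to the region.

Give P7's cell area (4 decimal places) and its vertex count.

1. box [0,33]×[0,42]: [(0, 0) (33, 0) (33, 42) (0, 42)]
2. ⊥bis P7·P0 via (17.325,34.35): [(33, 2.1669) (33, 42) (13.599, 42)]  |A|=386.4008
3. ⊥bis P7·P1 via (26.2,37.795): [(33, 2.1669) (33, 10.2944) (25.1602, 42) (13.599, 42)]  |A|=262.1189
4. ⊥bis P7·P2 via (13.86,24.35): [(26.435, 15.6458) (32.7592, 11.2683) (25.1602, 42) (13.599, 42)]  |A|=232.888
5. ⊥bis P7·P3 via (21.26,35.955): [(29.4157, 24.7899) (25.1602, 42) (16.8443, 42)]  |A|=71.5588
6. ⊥bis P7·P4 via (16.95,38.26): [(17.6098, 40.9521) (29.4157, 24.7899) (25.1602, 42) (17.8666, 42)]  |A|=71.0232
7. ⊥bis P7·P5 via (25.1,26.235): [(17.6098, 40.9521) (27.8734, 26.9013) (28.8364, 27.1327) (25.1602, 42) (17.8666, 42)]  |A|=69.8281
8. ⊥bis P7·P6 via (20.33,38.155): [(20.0326, 37.6354) (27.8734, 26.9013) (28.8364, 27.1327) (25.1602, 42) (22.5309, 42)]  |A|=57.9538
9. ⊥bis P7·P8 via (17.775,28.225): [(20.0326, 37.6354) (27.8734, 26.9013) (28.8364, 27.1327) (25.1602, 42) (22.5309, 42)]  |A|=57.9538
10. ⊥bis P7·P9 via (20.595,32.85): [(20.0326, 37.6354) (25.1191, 30.6719) (28.3454, 29.1187) (25.1602, 42) (22.5309, 42)]  |A|=52.9973
11. canonical 5-gon: [(20.0326, 37.6354) (25.1191, 30.6719) (28.3454, 29.1187) (25.1602, 42) (22.5309, 42)]
12. shoelace: 52.9973

Area of P7's cell: 52.9973 (5 vertices)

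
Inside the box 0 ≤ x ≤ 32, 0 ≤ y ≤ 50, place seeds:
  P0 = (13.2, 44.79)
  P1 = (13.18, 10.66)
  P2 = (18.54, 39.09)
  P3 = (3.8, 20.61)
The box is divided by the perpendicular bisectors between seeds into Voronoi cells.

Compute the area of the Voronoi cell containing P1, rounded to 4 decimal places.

1. box [0,32]×[0,50]: [(0, 0) (32, 0) (32, 50) (0, 50)]
2. ⊥bis P1·P0 via (13.19,27.725): [(0, 27.7327) (0, 0) (32, 0) (32, 27.714)]  |A|=887.1473
3. ⊥bis P1·P2 via (15.86,24.875): [(0.7045, 27.7323) (0, 27.7327) (0, 0) (32, 0) (32, 21.8321)]  |A|=795.1087
4. ⊥bis P1·P3 via (8.49,15.635): [(17.8863, 24.493) (0, 7.6314) (0, 0) (32, 0) (32, 21.8321)]  |A|=614.2021
5. canonical 5-gon: [(17.8863, 24.493) (0, 7.6314) (0, 0) (32, 0) (32, 21.8321)]
6. shoelace: 614.2021

Area of P1's cell: 614.2021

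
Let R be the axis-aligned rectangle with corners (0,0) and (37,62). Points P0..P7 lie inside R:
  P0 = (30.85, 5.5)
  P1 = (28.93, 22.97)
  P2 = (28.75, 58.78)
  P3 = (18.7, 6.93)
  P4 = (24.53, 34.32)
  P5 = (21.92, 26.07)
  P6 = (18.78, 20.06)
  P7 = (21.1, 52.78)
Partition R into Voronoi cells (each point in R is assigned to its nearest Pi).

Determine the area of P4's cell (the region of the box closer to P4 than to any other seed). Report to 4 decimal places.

Area of P4's cell: 373.6004

1. box [0,37]×[0,62]: [(0, 0) (37, 0) (37, 62) (0, 62)]
2. ⊥bis P4·P0 via (27.69,19.91): [(0, 13.8378) (37, 21.9516) (37, 62) (0, 62)]  |A|=1631.8959
3. ⊥bis P4·P1 via (26.73,28.645): [(0, 18.2827) (37, 32.6263) (37, 62) (0, 62)]  |A|=1352.1829
4. ⊥bis P4·P2 via (26.64,46.55): [(0, 51.1461) (0, 18.2827) (37, 32.6263) (37, 44.7626)]  |A|=832.4945
5. ⊥bis P4·P3 via (21.615,20.625): [(0, 51.1461) (0, 25.2258) (11.5618, 22.7648) (37, 32.6263) (37, 44.7626)]  |A|=792.3571
6. ⊥bis P4·P5 via (23.225,30.195): [(0, 51.1461) (0, 37.5425) (27.3566, 28.8879) (37, 32.6263) (37, 44.7626)]  |A|=569.0527
7. ⊥bis P4·P6 via (21.655,27.19): [(0, 51.1461) (0, 37.5425) (27.3566, 28.8879) (37, 32.6263) (37, 44.7626)]  |A|=569.0527
8. ⊥bis P4·P7 via (22.815,43.55): [(33.0287, 45.4478) (0, 39.3108) (0, 37.5425) (27.3566, 28.8879) (37, 32.6263) (37, 44.7626)]  |A|=373.6004
9. canonical 6-gon: [(33.0287, 45.4478) (0, 39.3108) (0, 37.5425) (27.3566, 28.8879) (37, 32.6263) (37, 44.7626)]
10. shoelace: 373.6004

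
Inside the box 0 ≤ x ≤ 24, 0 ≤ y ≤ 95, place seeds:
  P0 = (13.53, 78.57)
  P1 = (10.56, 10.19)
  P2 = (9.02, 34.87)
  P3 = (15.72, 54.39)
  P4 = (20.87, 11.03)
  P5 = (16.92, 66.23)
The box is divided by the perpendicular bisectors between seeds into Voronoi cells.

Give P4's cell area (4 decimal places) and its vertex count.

Area of P4's cell: 212.1228 (4 vertices)

1. box [0,24]×[0,95]: [(0, 0) (24, 0) (24, 95) (0, 95)]
2. ⊥bis P4·P0 via (17.2,44.8): [(0, 42.9308) (0, 0) (24, 0) (24, 45.539)]  |A|=1061.6372
3. ⊥bis P4·P1 via (15.715,10.61): [(12.9669, 44.34) (16.5794, 0) (24, 0) (24, 45.539)]  |A|=415.7323
4. ⊥bis P4·P2 via (14.945,22.95): [(14.7188, 22.8375) (16.5794, 0) (24, 0) (24, 27.4509)]  |A|=212.1228
5. ⊥bis P4·P3 via (18.295,32.71): [(14.7188, 22.8375) (16.5794, 0) (24, 0) (24, 27.4509)]  |A|=212.1228
6. ⊥bis P4·P5 via (18.895,38.63): [(14.7188, 22.8375) (16.5794, 0) (24, 0) (24, 27.4509)]  |A|=212.1228
7. canonical 4-gon: [(14.7188, 22.8375) (16.5794, 0) (24, 0) (24, 27.4509)]
8. shoelace: 212.1228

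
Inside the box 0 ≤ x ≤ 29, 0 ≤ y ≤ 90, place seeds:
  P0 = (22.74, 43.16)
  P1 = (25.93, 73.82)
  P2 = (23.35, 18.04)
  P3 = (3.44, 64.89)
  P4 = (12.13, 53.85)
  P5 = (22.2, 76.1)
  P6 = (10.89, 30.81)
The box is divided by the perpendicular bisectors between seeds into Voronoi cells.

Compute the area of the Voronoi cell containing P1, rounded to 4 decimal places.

1. box [0,29]×[0,90]: [(0, 0) (29, 0) (29, 90) (0, 90)]
2. ⊥bis P1·P0 via (24.335,58.49): [(0, 61.0219) (29, 58.0046) (29, 90) (0, 90)]  |A|=884.115
3. ⊥bis P1·P2 via (24.64,45.93): [(0, 61.0219) (29, 58.0046) (29, 90) (0, 90)]  |A|=884.115
4. ⊥bis P1·P3 via (14.685,69.355): [(18.7692, 59.0691) (29, 58.0046) (29, 90) (6.4876, 90)]  |A|=511.8342
5. ⊥bis P1·P4 via (19.03,63.835): [(16.0626, 65.8856) (27.1954, 58.1924) (29, 58.0046) (29, 90) (6.4876, 90)]  |A|=484.3018
6. ⊥bis P1·P5 via (24.065,74.96): [(17.789, 64.6926) (27.1954, 58.1924) (29, 58.0046) (29, 83.0335)]  |A|=145.2818
7. ⊥bis P1·P6 via (18.41,52.315): [(17.789, 64.6926) (27.1954, 58.1924) (29, 58.0046) (29, 83.0335)]  |A|=145.2818
8. canonical 4-gon: [(17.789, 64.6926) (27.1954, 58.1924) (29, 58.0046) (29, 83.0335)]
9. shoelace: 145.2818

Area of P1's cell: 145.2818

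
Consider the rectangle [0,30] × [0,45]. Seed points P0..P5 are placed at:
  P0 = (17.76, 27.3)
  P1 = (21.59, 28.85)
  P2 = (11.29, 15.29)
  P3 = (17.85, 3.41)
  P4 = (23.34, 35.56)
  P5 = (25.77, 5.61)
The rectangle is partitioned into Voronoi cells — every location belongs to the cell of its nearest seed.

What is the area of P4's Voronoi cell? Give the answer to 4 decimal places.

Area of P4's cell: 262.1738

1. box [0,30]×[0,45]: [(0, 0) (30, 0) (30, 45) (0, 45)]
2. ⊥bis P4·P0 via (20.55,31.43): [(30, 25.0461) (30, 45) (0.4625, 45)]  |A|=294.694
3. ⊥bis P4·P1 via (22.465,32.205): [(17.4771, 33.5059) (30, 30.2398) (30, 45) (0.4625, 45)]  |A|=262.1738
4. ⊥bis P4·P2 via (17.315,25.425): [(17.4771, 33.5059) (30, 30.2398) (30, 45) (0.4625, 45)]  |A|=262.1738
5. ⊥bis P4·P3 via (20.595,19.485): [(17.4771, 33.5059) (30, 30.2398) (30, 45) (0.4625, 45)]  |A|=262.1738
6. ⊥bis P4·P5 via (24.555,20.585): [(17.4771, 33.5059) (30, 30.2398) (30, 45) (0.4625, 45)]  |A|=262.1738
7. canonical 4-gon: [(17.4771, 33.5059) (30, 30.2398) (30, 45) (0.4625, 45)]
8. shoelace: 262.1738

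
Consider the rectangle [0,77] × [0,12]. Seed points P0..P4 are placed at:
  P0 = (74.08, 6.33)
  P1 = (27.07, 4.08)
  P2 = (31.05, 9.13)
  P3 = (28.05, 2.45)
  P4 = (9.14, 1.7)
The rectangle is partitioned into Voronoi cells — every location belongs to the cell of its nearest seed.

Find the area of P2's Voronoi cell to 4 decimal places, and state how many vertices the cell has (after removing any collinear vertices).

1. box [0,77]×[0,12]: [(0, 0) (77, 0) (77, 12) (0, 12)]
2. ⊥bis P2·P0 via (52.565,7.73): [(0, 0) (52.062, 0) (52.8429, 12) (0, 12)]  |A|=629.4291
3. ⊥bis P2·P1 via (29.06,6.605): [(37.4407, 0) (52.062, 0) (52.8429, 12) (22.2146, 12)]  |A|=271.4973
4. ⊥bis P2·P3 via (29.55,5.79): [(30.8149, 5.2219) (42.4424, 0) (52.062, 0) (52.8429, 12) (22.2146, 12)]  |A|=258.4381
5. ⊥bis P2·P4 via (20.095,5.415): [(30.8149, 5.2219) (42.4424, 0) (52.062, 0) (52.8429, 12) (22.2146, 12)]  |A|=258.4381
6. canonical 5-gon: [(30.8149, 5.2219) (42.4424, 0) (52.062, 0) (52.8429, 12) (22.2146, 12)]
7. shoelace: 258.4381

Area of P2's cell: 258.4381 (5 vertices)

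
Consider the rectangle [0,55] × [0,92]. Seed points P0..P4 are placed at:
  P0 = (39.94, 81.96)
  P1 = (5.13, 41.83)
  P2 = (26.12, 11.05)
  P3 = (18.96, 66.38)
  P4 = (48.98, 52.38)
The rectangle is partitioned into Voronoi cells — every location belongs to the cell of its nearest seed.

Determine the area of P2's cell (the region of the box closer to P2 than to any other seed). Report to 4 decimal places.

1. box [0,55]×[0,92]: [(0, 0) (55, 0) (55, 92) (0, 92)]
2. ⊥bis P2·P0 via (33.03,46.505): [(0, 52.9424) (0, 0) (55, 0) (55, 42.2232)]  |A|=2617.0523
3. ⊥bis P2·P1 via (15.625,26.44): [(42.3772, 44.6833) (0, 15.7847) (0, 0) (55, 0) (55, 42.2232)]  |A|=1829.7344
4. ⊥bis P2·P3 via (22.54,38.715): [(52.8651, 42.6392) (36.2214, 40.4855) (0, 15.7847) (0, 0) (55, 0) (55, 42.2232)]  |A|=1801.4298
5. ⊥bis P2·P4 via (37.55,31.715): [(29.7151, 36.0486) (0, 15.7847) (0, 0) (55, 0) (55, 22.0632)]  |A|=1504.7913
6. canonical 5-gon: [(29.7151, 36.0486) (0, 15.7847) (0, 0) (55, 0) (55, 22.0632)]
7. shoelace: 1504.7913

Area of P2's cell: 1504.7913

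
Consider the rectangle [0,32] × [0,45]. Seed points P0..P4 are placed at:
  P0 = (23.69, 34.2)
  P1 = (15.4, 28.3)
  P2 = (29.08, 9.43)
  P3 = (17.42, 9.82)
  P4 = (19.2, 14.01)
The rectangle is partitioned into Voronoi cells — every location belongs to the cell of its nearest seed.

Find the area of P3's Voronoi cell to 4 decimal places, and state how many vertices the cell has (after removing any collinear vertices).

Area of P3's cell: 335.9885 (5 vertices)

1. box [0,32]×[0,45]: [(0, 0) (32, 0) (32, 45) (0, 45)]
2. ⊥bis P3·P0 via (20.555,22.01): [(0, 27.2963) (0, 0) (32, 0) (32, 19.0666)]  |A|=741.8063
3. ⊥bis P3·P1 via (16.41,19.06): [(27.3682, 20.2578) (0, 17.2663) (0, 0) (32, 0) (32, 19.0666)]  |A|=604.5546
4. ⊥bis P3·P2 via (23.25,9.625): [(23.5918, 19.845) (0, 17.2663) (0, 0) (22.9281, 0)]  |A|=431.1755
5. ⊥bis P3·P4 via (18.31,11.915): [(23.2563, 9.8137) (4.5442, 17.763) (0, 17.2663) (0, 0) (22.9281, 0)]  |A|=335.9885
6. canonical 5-gon: [(23.2563, 9.8137) (4.5442, 17.763) (0, 17.2663) (0, 0) (22.9281, 0)]
7. shoelace: 335.9885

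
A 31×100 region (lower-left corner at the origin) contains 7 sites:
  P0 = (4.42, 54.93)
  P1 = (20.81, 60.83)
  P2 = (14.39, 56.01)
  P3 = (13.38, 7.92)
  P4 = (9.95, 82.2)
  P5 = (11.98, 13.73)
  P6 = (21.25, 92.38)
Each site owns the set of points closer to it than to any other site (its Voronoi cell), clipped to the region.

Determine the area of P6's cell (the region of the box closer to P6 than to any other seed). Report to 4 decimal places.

Area of P6's cell: 382.1915

1. box [0,31]×[0,100]: [(0, 0) (31, 0) (31, 100) (0, 100)]
2. ⊥bis P6·P0 via (12.835,73.655): [(0, 79.423) (31, 65.4917) (31, 100) (0, 100)]  |A|=853.8221
3. ⊥bis P6·P1 via (21.03,76.605): [(0, 79.423) (5.798, 76.8174) (31, 76.466) (31, 100) (0, 100)]  |A|=715.535
4. ⊥bis P6·P2 via (17.82,74.195): [(0, 79.423) (5.798, 76.8174) (31, 76.466) (31, 100) (0, 100)]  |A|=715.535
5. ⊥bis P6·P3 via (17.315,50.15): [(0, 79.423) (5.798, 76.8174) (31, 76.466) (31, 100) (0, 100)]  |A|=715.535
6. ⊥bis P6·P4 via (15.6,87.29): [(25.2793, 76.5457) (31, 76.466) (31, 100) (4.1498, 100)]  |A|=382.1915
7. ⊥bis P6·P5 via (16.615,53.055): [(25.2793, 76.5457) (31, 76.466) (31, 100) (4.1498, 100)]  |A|=382.1915
8. canonical 4-gon: [(25.2793, 76.5457) (31, 76.466) (31, 100) (4.1498, 100)]
9. shoelace: 382.1915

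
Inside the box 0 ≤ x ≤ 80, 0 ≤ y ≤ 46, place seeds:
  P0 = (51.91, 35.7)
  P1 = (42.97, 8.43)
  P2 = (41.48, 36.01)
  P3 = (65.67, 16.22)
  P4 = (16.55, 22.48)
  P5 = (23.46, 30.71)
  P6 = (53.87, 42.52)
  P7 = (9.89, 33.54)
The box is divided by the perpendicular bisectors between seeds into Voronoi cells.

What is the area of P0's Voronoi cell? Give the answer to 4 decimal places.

1. box [0,80]×[0,46]: [(0, 0) (80, 0) (80, 46) (0, 46)]
2. ⊥bis P0·P1 via (47.44,22.065): [(0, 37.6174) (80, 11.3908) (80, 46) (0, 46)]  |A|=1719.6739
3. ⊥bis P0·P2 via (46.695,35.855): [(46.2963, 22.4399) (80, 11.3908) (80, 46) (46.9965, 46)]  |A|=972.0117
4. ⊥bis P0·P3 via (58.79,25.96): [(46.2963, 22.4399) (51.4259, 20.7583) (80, 40.942) (80, 46) (46.9965, 46)]  |A|=549.8121
5. ⊥bis P0·P4 via (34.23,29.09): [(46.2963, 22.4399) (51.4259, 20.7583) (80, 40.942) (80, 46) (46.9965, 46)]  |A|=549.8121
6. ⊥bis P0·P5 via (37.685,33.205): [(46.2963, 22.4399) (51.4259, 20.7583) (80, 40.942) (80, 46) (46.9965, 46)]  |A|=549.8121
7. ⊥bis P0·P6 via (52.89,39.11): [(46.8434, 40.8477) (46.2963, 22.4399) (51.4259, 20.7583) (70.3164, 34.1018)]  |A|=267.9959
8. ⊥bis P0·P7 via (30.9,34.62): [(46.8434, 40.8477) (46.2963, 22.4399) (51.4259, 20.7583) (70.3164, 34.1018)]  |A|=267.9959
9. canonical 4-gon: [(46.8434, 40.8477) (46.2963, 22.4399) (51.4259, 20.7583) (70.3164, 34.1018)]
10. shoelace: 267.9959

Area of P0's cell: 267.9959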